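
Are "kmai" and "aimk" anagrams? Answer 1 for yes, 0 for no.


Strings: "kmai", "aimk"
Sorted first:  aikm
Sorted second: aikm
Sorted forms match => anagrams

1


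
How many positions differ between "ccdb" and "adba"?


Comparing "ccdb" and "adba" position by position:
  Position 0: 'c' vs 'a' => DIFFER
  Position 1: 'c' vs 'd' => DIFFER
  Position 2: 'd' vs 'b' => DIFFER
  Position 3: 'b' vs 'a' => DIFFER
Positions that differ: 4

4


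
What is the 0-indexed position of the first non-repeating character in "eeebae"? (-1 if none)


Input: eeebae
Character frequencies:
  'a': 1
  'b': 1
  'e': 4
Scanning left to right for freq == 1:
  Position 0 ('e'): freq=4, skip
  Position 1 ('e'): freq=4, skip
  Position 2 ('e'): freq=4, skip
  Position 3 ('b'): unique! => answer = 3

3


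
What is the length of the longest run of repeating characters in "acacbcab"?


Input: "acacbcab"
Scanning for longest run:
  Position 1 ('c'): new char, reset run to 1
  Position 2 ('a'): new char, reset run to 1
  Position 3 ('c'): new char, reset run to 1
  Position 4 ('b'): new char, reset run to 1
  Position 5 ('c'): new char, reset run to 1
  Position 6 ('a'): new char, reset run to 1
  Position 7 ('b'): new char, reset run to 1
Longest run: 'a' with length 1

1


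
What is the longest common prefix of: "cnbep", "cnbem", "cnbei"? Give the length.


Words: cnbep, cnbem, cnbei
  Position 0: all 'c' => match
  Position 1: all 'n' => match
  Position 2: all 'b' => match
  Position 3: all 'e' => match
  Position 4: ('p', 'm', 'i') => mismatch, stop
LCP = "cnbe" (length 4)

4


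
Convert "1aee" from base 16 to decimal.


Input: "1aee" in base 16
Positional expansion:
  Digit '1' (value 1) x 16^3 = 4096
  Digit 'a' (value 10) x 16^2 = 2560
  Digit 'e' (value 14) x 16^1 = 224
  Digit 'e' (value 14) x 16^0 = 14
Sum = 6894

6894


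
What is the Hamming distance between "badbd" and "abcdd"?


Comparing "badbd" and "abcdd" position by position:
  Position 0: 'b' vs 'a' => differ
  Position 1: 'a' vs 'b' => differ
  Position 2: 'd' vs 'c' => differ
  Position 3: 'b' vs 'd' => differ
  Position 4: 'd' vs 'd' => same
Total differences (Hamming distance): 4

4


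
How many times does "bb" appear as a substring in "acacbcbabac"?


Searching for "bb" in "acacbcbabac"
Scanning each position:
  Position 0: "ac" => no
  Position 1: "ca" => no
  Position 2: "ac" => no
  Position 3: "cb" => no
  Position 4: "bc" => no
  Position 5: "cb" => no
  Position 6: "ba" => no
  Position 7: "ab" => no
  Position 8: "ba" => no
  Position 9: "ac" => no
Total occurrences: 0

0


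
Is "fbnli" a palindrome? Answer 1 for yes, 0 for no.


Input: fbnli
Reversed: ilnbf
  Compare pos 0 ('f') with pos 4 ('i'): MISMATCH
  Compare pos 1 ('b') with pos 3 ('l'): MISMATCH
Result: not a palindrome

0


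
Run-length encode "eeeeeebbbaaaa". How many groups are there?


Input: eeeeeebbbaaaa
Scanning for consecutive runs:
  Group 1: 'e' x 6 (positions 0-5)
  Group 2: 'b' x 3 (positions 6-8)
  Group 3: 'a' x 4 (positions 9-12)
Total groups: 3

3


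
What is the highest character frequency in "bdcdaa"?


Input: bdcdaa
Character counts:
  'a': 2
  'b': 1
  'c': 1
  'd': 2
Maximum frequency: 2

2


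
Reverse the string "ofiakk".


Input: ofiakk
Reading characters right to left:
  Position 5: 'k'
  Position 4: 'k'
  Position 3: 'a'
  Position 2: 'i'
  Position 1: 'f'
  Position 0: 'o'
Reversed: kkaifo

kkaifo


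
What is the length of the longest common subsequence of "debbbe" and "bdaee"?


LCS of "debbbe" and "bdaee"
DP table:
           b    d    a    e    e
      0    0    0    0    0    0
  d   0    0    1    1    1    1
  e   0    0    1    1    2    2
  b   0    1    1    1    2    2
  b   0    1    1    1    2    2
  b   0    1    1    1    2    2
  e   0    1    1    1    2    3
LCS length = dp[6][5] = 3

3


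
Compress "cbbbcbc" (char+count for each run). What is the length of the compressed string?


Input: cbbbcbc
Runs:
  'c' x 1 => "c1"
  'b' x 3 => "b3"
  'c' x 1 => "c1"
  'b' x 1 => "b1"
  'c' x 1 => "c1"
Compressed: "c1b3c1b1c1"
Compressed length: 10

10


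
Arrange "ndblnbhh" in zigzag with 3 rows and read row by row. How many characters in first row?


Zigzag "ndblnbhh" into 3 rows:
Placing characters:
  'n' => row 0
  'd' => row 1
  'b' => row 2
  'l' => row 1
  'n' => row 0
  'b' => row 1
  'h' => row 2
  'h' => row 1
Rows:
  Row 0: "nn"
  Row 1: "dlbh"
  Row 2: "bh"
First row length: 2

2


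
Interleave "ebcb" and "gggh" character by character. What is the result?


Interleaving "ebcb" and "gggh":
  Position 0: 'e' from first, 'g' from second => "eg"
  Position 1: 'b' from first, 'g' from second => "bg"
  Position 2: 'c' from first, 'g' from second => "cg"
  Position 3: 'b' from first, 'h' from second => "bh"
Result: egbgcgbh

egbgcgbh


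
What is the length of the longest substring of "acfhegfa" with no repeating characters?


Input: "acfhegfa"
Sliding window (track last position of each char):
  Position 0 ('a'): window [0,0] length 1 -- new best
  Position 1 ('c'): window [0,1] length 2 -- new best
  Position 2 ('f'): window [0,2] length 3 -- new best
  Position 3 ('h'): window [0,3] length 4 -- new best
  Position 4 ('e'): window [0,4] length 5 -- new best
  Position 5 ('g'): window [0,5] length 6 -- new best
  Position 6 ('f'): repeat (last at 2), move window start to 3
  Position 6 ('f'): window [3,6] length 4
  Position 7 ('a'): window [3,7] length 5
Longest substring with no repeats: "acfheg" with length 6

6


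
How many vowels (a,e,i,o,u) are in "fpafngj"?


Input: fpafngj
Checking each character:
  'f' at position 0: consonant
  'p' at position 1: consonant
  'a' at position 2: vowel (running total: 1)
  'f' at position 3: consonant
  'n' at position 4: consonant
  'g' at position 5: consonant
  'j' at position 6: consonant
Total vowels: 1

1


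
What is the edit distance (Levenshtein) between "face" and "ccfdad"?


Computing edit distance: "face" -> "ccfdad"
DP table:
           c    c    f    d    a    d
      0    1    2    3    4    5    6
  f   1    1    2    2    3    4    5
  a   2    2    2    3    3    3    4
  c   3    2    2    3    4    4    4
  e   4    3    3    3    4    5    5
Edit distance = dp[4][6] = 5

5


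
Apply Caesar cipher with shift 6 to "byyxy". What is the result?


Caesar cipher: shift "byyxy" by 6
  'b' (pos 1) + 6 = pos 7 = 'h'
  'y' (pos 24) + 6 = pos 4 = 'e'
  'y' (pos 24) + 6 = pos 4 = 'e'
  'x' (pos 23) + 6 = pos 3 = 'd'
  'y' (pos 24) + 6 = pos 4 = 'e'
Result: heede

heede


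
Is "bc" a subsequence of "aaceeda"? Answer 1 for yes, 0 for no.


Check if "bc" is a subsequence of "aaceeda"
Greedy scan:
  Position 0 ('a'): no match needed
  Position 1 ('a'): no match needed
  Position 2 ('c'): no match needed
  Position 3 ('e'): no match needed
  Position 4 ('e'): no match needed
  Position 5 ('d'): no match needed
  Position 6 ('a'): no match needed
Only matched 0/2 characters => not a subsequence

0


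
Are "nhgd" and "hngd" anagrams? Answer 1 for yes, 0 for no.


Strings: "nhgd", "hngd"
Sorted first:  dghn
Sorted second: dghn
Sorted forms match => anagrams

1


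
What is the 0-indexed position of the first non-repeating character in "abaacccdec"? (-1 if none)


Input: abaacccdec
Character frequencies:
  'a': 3
  'b': 1
  'c': 4
  'd': 1
  'e': 1
Scanning left to right for freq == 1:
  Position 0 ('a'): freq=3, skip
  Position 1 ('b'): unique! => answer = 1

1


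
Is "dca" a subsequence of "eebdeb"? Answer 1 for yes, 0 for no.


Check if "dca" is a subsequence of "eebdeb"
Greedy scan:
  Position 0 ('e'): no match needed
  Position 1 ('e'): no match needed
  Position 2 ('b'): no match needed
  Position 3 ('d'): matches sub[0] = 'd'
  Position 4 ('e'): no match needed
  Position 5 ('b'): no match needed
Only matched 1/3 characters => not a subsequence

0


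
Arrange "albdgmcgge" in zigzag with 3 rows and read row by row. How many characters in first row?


Zigzag "albdgmcgge" into 3 rows:
Placing characters:
  'a' => row 0
  'l' => row 1
  'b' => row 2
  'd' => row 1
  'g' => row 0
  'm' => row 1
  'c' => row 2
  'g' => row 1
  'g' => row 0
  'e' => row 1
Rows:
  Row 0: "agg"
  Row 1: "ldmge"
  Row 2: "bc"
First row length: 3

3


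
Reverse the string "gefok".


Input: gefok
Reading characters right to left:
  Position 4: 'k'
  Position 3: 'o'
  Position 2: 'f'
  Position 1: 'e'
  Position 0: 'g'
Reversed: kofeg

kofeg


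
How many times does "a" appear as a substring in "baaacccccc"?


Searching for "a" in "baaacccccc"
Scanning each position:
  Position 0: "b" => no
  Position 1: "a" => MATCH
  Position 2: "a" => MATCH
  Position 3: "a" => MATCH
  Position 4: "c" => no
  Position 5: "c" => no
  Position 6: "c" => no
  Position 7: "c" => no
  Position 8: "c" => no
  Position 9: "c" => no
Total occurrences: 3

3


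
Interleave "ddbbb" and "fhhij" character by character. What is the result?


Interleaving "ddbbb" and "fhhij":
  Position 0: 'd' from first, 'f' from second => "df"
  Position 1: 'd' from first, 'h' from second => "dh"
  Position 2: 'b' from first, 'h' from second => "bh"
  Position 3: 'b' from first, 'i' from second => "bi"
  Position 4: 'b' from first, 'j' from second => "bj"
Result: dfdhbhbibj

dfdhbhbibj


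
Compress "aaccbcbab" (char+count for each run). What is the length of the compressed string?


Input: aaccbcbab
Runs:
  'a' x 2 => "a2"
  'c' x 2 => "c2"
  'b' x 1 => "b1"
  'c' x 1 => "c1"
  'b' x 1 => "b1"
  'a' x 1 => "a1"
  'b' x 1 => "b1"
Compressed: "a2c2b1c1b1a1b1"
Compressed length: 14

14


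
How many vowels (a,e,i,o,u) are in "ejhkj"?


Input: ejhkj
Checking each character:
  'e' at position 0: vowel (running total: 1)
  'j' at position 1: consonant
  'h' at position 2: consonant
  'k' at position 3: consonant
  'j' at position 4: consonant
Total vowels: 1

1


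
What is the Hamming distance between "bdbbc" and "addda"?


Comparing "bdbbc" and "addda" position by position:
  Position 0: 'b' vs 'a' => differ
  Position 1: 'd' vs 'd' => same
  Position 2: 'b' vs 'd' => differ
  Position 3: 'b' vs 'd' => differ
  Position 4: 'c' vs 'a' => differ
Total differences (Hamming distance): 4

4


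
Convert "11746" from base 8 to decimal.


Input: "11746" in base 8
Positional expansion:
  Digit '1' (value 1) x 8^4 = 4096
  Digit '1' (value 1) x 8^3 = 512
  Digit '7' (value 7) x 8^2 = 448
  Digit '4' (value 4) x 8^1 = 32
  Digit '6' (value 6) x 8^0 = 6
Sum = 5094

5094


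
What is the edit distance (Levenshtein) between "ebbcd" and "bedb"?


Computing edit distance: "ebbcd" -> "bedb"
DP table:
           b    e    d    b
      0    1    2    3    4
  e   1    1    1    2    3
  b   2    1    2    2    2
  b   3    2    2    3    2
  c   4    3    3    3    3
  d   5    4    4    3    4
Edit distance = dp[5][4] = 4

4


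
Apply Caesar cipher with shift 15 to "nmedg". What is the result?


Caesar cipher: shift "nmedg" by 15
  'n' (pos 13) + 15 = pos 2 = 'c'
  'm' (pos 12) + 15 = pos 1 = 'b'
  'e' (pos 4) + 15 = pos 19 = 't'
  'd' (pos 3) + 15 = pos 18 = 's'
  'g' (pos 6) + 15 = pos 21 = 'v'
Result: cbtsv

cbtsv


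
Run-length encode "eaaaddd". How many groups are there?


Input: eaaaddd
Scanning for consecutive runs:
  Group 1: 'e' x 1 (positions 0-0)
  Group 2: 'a' x 3 (positions 1-3)
  Group 3: 'd' x 3 (positions 4-6)
Total groups: 3

3


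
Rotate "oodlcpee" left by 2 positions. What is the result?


Input: "oodlcpee", rotate left by 2
First 2 characters: "oo"
Remaining characters: "dlcpee"
Concatenate remaining + first: "dlcpee" + "oo" = "dlcpeeoo"

dlcpeeoo


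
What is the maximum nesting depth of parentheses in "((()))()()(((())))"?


Input: "((()))()()(((())))"
Tracking depth:
  Position 0 '(': depth becomes 1
  Position 1 '(': depth becomes 2
  Position 2 '(': depth becomes 3
  Position 3 ')': depth becomes 2
  Position 4 ')': depth becomes 1
  Position 5 ')': depth becomes 0
  Position 6 '(': depth becomes 1
  Position 7 ')': depth becomes 0
  Position 8 '(': depth becomes 1
  Position 9 ')': depth becomes 0
  Position 10 '(': depth becomes 1
  Position 11 '(': depth becomes 2
  Position 12 '(': depth becomes 3
  Position 13 '(': depth becomes 4
  Position 14 ')': depth becomes 3
  Position 15 ')': depth becomes 2
  Position 16 ')': depth becomes 1
  Position 17 ')': depth becomes 0
Maximum depth reached: 4

4


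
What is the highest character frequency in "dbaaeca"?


Input: dbaaeca
Character counts:
  'a': 3
  'b': 1
  'c': 1
  'd': 1
  'e': 1
Maximum frequency: 3

3


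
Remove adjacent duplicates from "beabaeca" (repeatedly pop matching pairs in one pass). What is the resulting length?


Input: beabaeca
Stack-based adjacent duplicate removal:
  Read 'b': push. Stack: b
  Read 'e': push. Stack: be
  Read 'a': push. Stack: bea
  Read 'b': push. Stack: beab
  Read 'a': push. Stack: beaba
  Read 'e': push. Stack: beabae
  Read 'c': push. Stack: beabaec
  Read 'a': push. Stack: beabaeca
Final stack: "beabaeca" (length 8)

8


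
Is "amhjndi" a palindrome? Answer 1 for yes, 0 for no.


Input: amhjndi
Reversed: idnjhma
  Compare pos 0 ('a') with pos 6 ('i'): MISMATCH
  Compare pos 1 ('m') with pos 5 ('d'): MISMATCH
  Compare pos 2 ('h') with pos 4 ('n'): MISMATCH
Result: not a palindrome

0


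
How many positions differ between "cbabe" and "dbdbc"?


Comparing "cbabe" and "dbdbc" position by position:
  Position 0: 'c' vs 'd' => DIFFER
  Position 1: 'b' vs 'b' => same
  Position 2: 'a' vs 'd' => DIFFER
  Position 3: 'b' vs 'b' => same
  Position 4: 'e' vs 'c' => DIFFER
Positions that differ: 3

3


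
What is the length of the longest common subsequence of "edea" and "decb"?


LCS of "edea" and "decb"
DP table:
           d    e    c    b
      0    0    0    0    0
  e   0    0    1    1    1
  d   0    1    1    1    1
  e   0    1    2    2    2
  a   0    1    2    2    2
LCS length = dp[4][4] = 2

2


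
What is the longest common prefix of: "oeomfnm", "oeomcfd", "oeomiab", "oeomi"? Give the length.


Words: oeomfnm, oeomcfd, oeomiab, oeomi
  Position 0: all 'o' => match
  Position 1: all 'e' => match
  Position 2: all 'o' => match
  Position 3: all 'm' => match
  Position 4: ('f', 'c', 'i', 'i') => mismatch, stop
LCP = "oeom" (length 4)

4


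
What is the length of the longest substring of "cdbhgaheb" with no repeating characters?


Input: "cdbhgaheb"
Sliding window (track last position of each char):
  Position 0 ('c'): window [0,0] length 1 -- new best
  Position 1 ('d'): window [0,1] length 2 -- new best
  Position 2 ('b'): window [0,2] length 3 -- new best
  Position 3 ('h'): window [0,3] length 4 -- new best
  Position 4 ('g'): window [0,4] length 5 -- new best
  Position 5 ('a'): window [0,5] length 6 -- new best
  Position 6 ('h'): repeat (last at 3), move window start to 4
  Position 6 ('h'): window [4,6] length 3
  Position 7 ('e'): window [4,7] length 4
  Position 8 ('b'): window [4,8] length 5
Longest substring with no repeats: "cdbhga" with length 6

6


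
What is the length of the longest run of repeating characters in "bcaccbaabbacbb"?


Input: "bcaccbaabbacbb"
Scanning for longest run:
  Position 1 ('c'): new char, reset run to 1
  Position 2 ('a'): new char, reset run to 1
  Position 3 ('c'): new char, reset run to 1
  Position 4 ('c'): continues run of 'c', length=2
  Position 5 ('b'): new char, reset run to 1
  Position 6 ('a'): new char, reset run to 1
  Position 7 ('a'): continues run of 'a', length=2
  Position 8 ('b'): new char, reset run to 1
  Position 9 ('b'): continues run of 'b', length=2
  Position 10 ('a'): new char, reset run to 1
  Position 11 ('c'): new char, reset run to 1
  Position 12 ('b'): new char, reset run to 1
  Position 13 ('b'): continues run of 'b', length=2
Longest run: 'c' with length 2

2


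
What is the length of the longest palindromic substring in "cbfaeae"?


Input: "cbfaeae"
Checking substrings for palindromes:
  [3:6] "aea" (len 3) => palindrome
  [4:7] "eae" (len 3) => palindrome
Longest palindromic substring: "aea" with length 3

3


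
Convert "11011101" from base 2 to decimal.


Input: "11011101" in base 2
Positional expansion:
  Digit '1' (value 1) x 2^7 = 128
  Digit '1' (value 1) x 2^6 = 64
  Digit '0' (value 0) x 2^5 = 0
  Digit '1' (value 1) x 2^4 = 16
  Digit '1' (value 1) x 2^3 = 8
  Digit '1' (value 1) x 2^2 = 4
  Digit '0' (value 0) x 2^1 = 0
  Digit '1' (value 1) x 2^0 = 1
Sum = 221

221


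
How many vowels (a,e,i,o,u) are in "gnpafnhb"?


Input: gnpafnhb
Checking each character:
  'g' at position 0: consonant
  'n' at position 1: consonant
  'p' at position 2: consonant
  'a' at position 3: vowel (running total: 1)
  'f' at position 4: consonant
  'n' at position 5: consonant
  'h' at position 6: consonant
  'b' at position 7: consonant
Total vowels: 1

1


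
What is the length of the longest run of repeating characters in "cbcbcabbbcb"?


Input: "cbcbcabbbcb"
Scanning for longest run:
  Position 1 ('b'): new char, reset run to 1
  Position 2 ('c'): new char, reset run to 1
  Position 3 ('b'): new char, reset run to 1
  Position 4 ('c'): new char, reset run to 1
  Position 5 ('a'): new char, reset run to 1
  Position 6 ('b'): new char, reset run to 1
  Position 7 ('b'): continues run of 'b', length=2
  Position 8 ('b'): continues run of 'b', length=3
  Position 9 ('c'): new char, reset run to 1
  Position 10 ('b'): new char, reset run to 1
Longest run: 'b' with length 3

3


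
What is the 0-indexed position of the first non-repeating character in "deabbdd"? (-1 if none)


Input: deabbdd
Character frequencies:
  'a': 1
  'b': 2
  'd': 3
  'e': 1
Scanning left to right for freq == 1:
  Position 0 ('d'): freq=3, skip
  Position 1 ('e'): unique! => answer = 1

1


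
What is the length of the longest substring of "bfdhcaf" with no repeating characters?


Input: "bfdhcaf"
Sliding window (track last position of each char):
  Position 0 ('b'): window [0,0] length 1 -- new best
  Position 1 ('f'): window [0,1] length 2 -- new best
  Position 2 ('d'): window [0,2] length 3 -- new best
  Position 3 ('h'): window [0,3] length 4 -- new best
  Position 4 ('c'): window [0,4] length 5 -- new best
  Position 5 ('a'): window [0,5] length 6 -- new best
  Position 6 ('f'): repeat (last at 1), move window start to 2
  Position 6 ('f'): window [2,6] length 5
Longest substring with no repeats: "bfdhca" with length 6

6


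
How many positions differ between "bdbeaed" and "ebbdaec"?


Comparing "bdbeaed" and "ebbdaec" position by position:
  Position 0: 'b' vs 'e' => DIFFER
  Position 1: 'd' vs 'b' => DIFFER
  Position 2: 'b' vs 'b' => same
  Position 3: 'e' vs 'd' => DIFFER
  Position 4: 'a' vs 'a' => same
  Position 5: 'e' vs 'e' => same
  Position 6: 'd' vs 'c' => DIFFER
Positions that differ: 4

4


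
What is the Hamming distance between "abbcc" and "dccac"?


Comparing "abbcc" and "dccac" position by position:
  Position 0: 'a' vs 'd' => differ
  Position 1: 'b' vs 'c' => differ
  Position 2: 'b' vs 'c' => differ
  Position 3: 'c' vs 'a' => differ
  Position 4: 'c' vs 'c' => same
Total differences (Hamming distance): 4

4


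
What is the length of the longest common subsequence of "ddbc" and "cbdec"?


LCS of "ddbc" and "cbdec"
DP table:
           c    b    d    e    c
      0    0    0    0    0    0
  d   0    0    0    1    1    1
  d   0    0    0    1    1    1
  b   0    0    1    1    1    1
  c   0    1    1    1    1    2
LCS length = dp[4][5] = 2

2


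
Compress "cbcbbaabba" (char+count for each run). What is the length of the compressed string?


Input: cbcbbaabba
Runs:
  'c' x 1 => "c1"
  'b' x 1 => "b1"
  'c' x 1 => "c1"
  'b' x 2 => "b2"
  'a' x 2 => "a2"
  'b' x 2 => "b2"
  'a' x 1 => "a1"
Compressed: "c1b1c1b2a2b2a1"
Compressed length: 14

14


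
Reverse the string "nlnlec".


Input: nlnlec
Reading characters right to left:
  Position 5: 'c'
  Position 4: 'e'
  Position 3: 'l'
  Position 2: 'n'
  Position 1: 'l'
  Position 0: 'n'
Reversed: celnln

celnln


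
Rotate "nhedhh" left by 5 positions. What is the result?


Input: "nhedhh", rotate left by 5
First 5 characters: "nhedh"
Remaining characters: "h"
Concatenate remaining + first: "h" + "nhedh" = "hnhedh"

hnhedh


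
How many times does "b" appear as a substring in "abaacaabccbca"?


Searching for "b" in "abaacaabccbca"
Scanning each position:
  Position 0: "a" => no
  Position 1: "b" => MATCH
  Position 2: "a" => no
  Position 3: "a" => no
  Position 4: "c" => no
  Position 5: "a" => no
  Position 6: "a" => no
  Position 7: "b" => MATCH
  Position 8: "c" => no
  Position 9: "c" => no
  Position 10: "b" => MATCH
  Position 11: "c" => no
  Position 12: "a" => no
Total occurrences: 3

3


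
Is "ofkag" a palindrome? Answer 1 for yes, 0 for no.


Input: ofkag
Reversed: gakfo
  Compare pos 0 ('o') with pos 4 ('g'): MISMATCH
  Compare pos 1 ('f') with pos 3 ('a'): MISMATCH
Result: not a palindrome

0


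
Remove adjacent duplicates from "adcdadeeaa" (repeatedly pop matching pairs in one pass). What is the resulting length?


Input: adcdadeeaa
Stack-based adjacent duplicate removal:
  Read 'a': push. Stack: a
  Read 'd': push. Stack: ad
  Read 'c': push. Stack: adc
  Read 'd': push. Stack: adcd
  Read 'a': push. Stack: adcda
  Read 'd': push. Stack: adcdad
  Read 'e': push. Stack: adcdade
  Read 'e': matches stack top 'e' => pop. Stack: adcdad
  Read 'a': push. Stack: adcdada
  Read 'a': matches stack top 'a' => pop. Stack: adcdad
Final stack: "adcdad" (length 6)

6


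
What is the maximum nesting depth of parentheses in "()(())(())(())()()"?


Input: "()(())(())(())()()"
Tracking depth:
  Position 0 '(': depth becomes 1
  Position 1 ')': depth becomes 0
  Position 2 '(': depth becomes 1
  Position 3 '(': depth becomes 2
  Position 4 ')': depth becomes 1
  Position 5 ')': depth becomes 0
  Position 6 '(': depth becomes 1
  Position 7 '(': depth becomes 2
  Position 8 ')': depth becomes 1
  Position 9 ')': depth becomes 0
  Position 10 '(': depth becomes 1
  Position 11 '(': depth becomes 2
  Position 12 ')': depth becomes 1
  Position 13 ')': depth becomes 0
  Position 14 '(': depth becomes 1
  Position 15 ')': depth becomes 0
  Position 16 '(': depth becomes 1
  Position 17 ')': depth becomes 0
Maximum depth reached: 2

2


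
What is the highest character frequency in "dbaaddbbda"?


Input: dbaaddbbda
Character counts:
  'a': 3
  'b': 3
  'd': 4
Maximum frequency: 4

4


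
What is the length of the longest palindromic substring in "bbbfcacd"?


Input: "bbbfcacd"
Checking substrings for palindromes:
  [0:3] "bbb" (len 3) => palindrome
  [4:7] "cac" (len 3) => palindrome
  [0:2] "bb" (len 2) => palindrome
  [1:3] "bb" (len 2) => palindrome
Longest palindromic substring: "bbb" with length 3

3


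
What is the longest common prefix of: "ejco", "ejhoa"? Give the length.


Words: ejco, ejhoa
  Position 0: all 'e' => match
  Position 1: all 'j' => match
  Position 2: ('c', 'h') => mismatch, stop
LCP = "ej" (length 2)

2


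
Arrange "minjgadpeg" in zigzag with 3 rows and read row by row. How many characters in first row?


Zigzag "minjgadpeg" into 3 rows:
Placing characters:
  'm' => row 0
  'i' => row 1
  'n' => row 2
  'j' => row 1
  'g' => row 0
  'a' => row 1
  'd' => row 2
  'p' => row 1
  'e' => row 0
  'g' => row 1
Rows:
  Row 0: "mge"
  Row 1: "ijapg"
  Row 2: "nd"
First row length: 3

3


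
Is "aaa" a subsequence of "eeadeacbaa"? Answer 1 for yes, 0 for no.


Check if "aaa" is a subsequence of "eeadeacbaa"
Greedy scan:
  Position 0 ('e'): no match needed
  Position 1 ('e'): no match needed
  Position 2 ('a'): matches sub[0] = 'a'
  Position 3 ('d'): no match needed
  Position 4 ('e'): no match needed
  Position 5 ('a'): matches sub[1] = 'a'
  Position 6 ('c'): no match needed
  Position 7 ('b'): no match needed
  Position 8 ('a'): matches sub[2] = 'a'
  Position 9 ('a'): no match needed
All 3 characters matched => is a subsequence

1


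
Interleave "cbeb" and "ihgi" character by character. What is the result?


Interleaving "cbeb" and "ihgi":
  Position 0: 'c' from first, 'i' from second => "ci"
  Position 1: 'b' from first, 'h' from second => "bh"
  Position 2: 'e' from first, 'g' from second => "eg"
  Position 3: 'b' from first, 'i' from second => "bi"
Result: cibhegbi

cibhegbi


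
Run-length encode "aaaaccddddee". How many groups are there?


Input: aaaaccddddee
Scanning for consecutive runs:
  Group 1: 'a' x 4 (positions 0-3)
  Group 2: 'c' x 2 (positions 4-5)
  Group 3: 'd' x 4 (positions 6-9)
  Group 4: 'e' x 2 (positions 10-11)
Total groups: 4

4


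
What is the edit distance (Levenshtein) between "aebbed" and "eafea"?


Computing edit distance: "aebbed" -> "eafea"
DP table:
           e    a    f    e    a
      0    1    2    3    4    5
  a   1    1    1    2    3    4
  e   2    1    2    2    2    3
  b   3    2    2    3    3    3
  b   4    3    3    3    4    4
  e   5    4    4    4    3    4
  d   6    5    5    5    4    4
Edit distance = dp[6][5] = 4

4


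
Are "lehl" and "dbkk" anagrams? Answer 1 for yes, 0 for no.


Strings: "lehl", "dbkk"
Sorted first:  ehll
Sorted second: bdkk
Differ at position 0: 'e' vs 'b' => not anagrams

0


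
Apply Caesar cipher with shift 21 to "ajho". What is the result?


Caesar cipher: shift "ajho" by 21
  'a' (pos 0) + 21 = pos 21 = 'v'
  'j' (pos 9) + 21 = pos 4 = 'e'
  'h' (pos 7) + 21 = pos 2 = 'c'
  'o' (pos 14) + 21 = pos 9 = 'j'
Result: vecj

vecj


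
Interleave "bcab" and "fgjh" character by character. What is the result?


Interleaving "bcab" and "fgjh":
  Position 0: 'b' from first, 'f' from second => "bf"
  Position 1: 'c' from first, 'g' from second => "cg"
  Position 2: 'a' from first, 'j' from second => "aj"
  Position 3: 'b' from first, 'h' from second => "bh"
Result: bfcgajbh

bfcgajbh


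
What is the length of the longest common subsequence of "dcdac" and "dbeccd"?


LCS of "dcdac" and "dbeccd"
DP table:
           d    b    e    c    c    d
      0    0    0    0    0    0    0
  d   0    1    1    1    1    1    1
  c   0    1    1    1    2    2    2
  d   0    1    1    1    2    2    3
  a   0    1    1    1    2    2    3
  c   0    1    1    1    2    3    3
LCS length = dp[5][6] = 3

3


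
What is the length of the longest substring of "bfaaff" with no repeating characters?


Input: "bfaaff"
Sliding window (track last position of each char):
  Position 0 ('b'): window [0,0] length 1 -- new best
  Position 1 ('f'): window [0,1] length 2 -- new best
  Position 2 ('a'): window [0,2] length 3 -- new best
  Position 3 ('a'): repeat (last at 2), move window start to 3
  Position 3 ('a'): window [3,3] length 1
  Position 4 ('f'): window [3,4] length 2
  Position 5 ('f'): repeat (last at 4), move window start to 5
  Position 5 ('f'): window [5,5] length 1
Longest substring with no repeats: "bfa" with length 3

3


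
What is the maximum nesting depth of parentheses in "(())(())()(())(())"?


Input: "(())(())()(())(())"
Tracking depth:
  Position 0 '(': depth becomes 1
  Position 1 '(': depth becomes 2
  Position 2 ')': depth becomes 1
  Position 3 ')': depth becomes 0
  Position 4 '(': depth becomes 1
  Position 5 '(': depth becomes 2
  Position 6 ')': depth becomes 1
  Position 7 ')': depth becomes 0
  Position 8 '(': depth becomes 1
  Position 9 ')': depth becomes 0
  Position 10 '(': depth becomes 1
  Position 11 '(': depth becomes 2
  Position 12 ')': depth becomes 1
  Position 13 ')': depth becomes 0
  Position 14 '(': depth becomes 1
  Position 15 '(': depth becomes 2
  Position 16 ')': depth becomes 1
  Position 17 ')': depth becomes 0
Maximum depth reached: 2

2


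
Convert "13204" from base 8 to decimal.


Input: "13204" in base 8
Positional expansion:
  Digit '1' (value 1) x 8^4 = 4096
  Digit '3' (value 3) x 8^3 = 1536
  Digit '2' (value 2) x 8^2 = 128
  Digit '0' (value 0) x 8^1 = 0
  Digit '4' (value 4) x 8^0 = 4
Sum = 5764

5764


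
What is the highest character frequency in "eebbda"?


Input: eebbda
Character counts:
  'a': 1
  'b': 2
  'd': 1
  'e': 2
Maximum frequency: 2

2


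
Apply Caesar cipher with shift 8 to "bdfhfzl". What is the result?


Caesar cipher: shift "bdfhfzl" by 8
  'b' (pos 1) + 8 = pos 9 = 'j'
  'd' (pos 3) + 8 = pos 11 = 'l'
  'f' (pos 5) + 8 = pos 13 = 'n'
  'h' (pos 7) + 8 = pos 15 = 'p'
  'f' (pos 5) + 8 = pos 13 = 'n'
  'z' (pos 25) + 8 = pos 7 = 'h'
  'l' (pos 11) + 8 = pos 19 = 't'
Result: jlnpnht

jlnpnht


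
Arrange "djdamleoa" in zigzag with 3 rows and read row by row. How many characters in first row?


Zigzag "djdamleoa" into 3 rows:
Placing characters:
  'd' => row 0
  'j' => row 1
  'd' => row 2
  'a' => row 1
  'm' => row 0
  'l' => row 1
  'e' => row 2
  'o' => row 1
  'a' => row 0
Rows:
  Row 0: "dma"
  Row 1: "jalo"
  Row 2: "de"
First row length: 3

3


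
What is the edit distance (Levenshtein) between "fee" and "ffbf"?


Computing edit distance: "fee" -> "ffbf"
DP table:
           f    f    b    f
      0    1    2    3    4
  f   1    0    1    2    3
  e   2    1    1    2    3
  e   3    2    2    2    3
Edit distance = dp[3][4] = 3

3


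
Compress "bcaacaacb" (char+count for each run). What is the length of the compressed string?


Input: bcaacaacb
Runs:
  'b' x 1 => "b1"
  'c' x 1 => "c1"
  'a' x 2 => "a2"
  'c' x 1 => "c1"
  'a' x 2 => "a2"
  'c' x 1 => "c1"
  'b' x 1 => "b1"
Compressed: "b1c1a2c1a2c1b1"
Compressed length: 14

14


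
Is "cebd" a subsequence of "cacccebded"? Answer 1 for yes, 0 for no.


Check if "cebd" is a subsequence of "cacccebded"
Greedy scan:
  Position 0 ('c'): matches sub[0] = 'c'
  Position 1 ('a'): no match needed
  Position 2 ('c'): no match needed
  Position 3 ('c'): no match needed
  Position 4 ('c'): no match needed
  Position 5 ('e'): matches sub[1] = 'e'
  Position 6 ('b'): matches sub[2] = 'b'
  Position 7 ('d'): matches sub[3] = 'd'
  Position 8 ('e'): no match needed
  Position 9 ('d'): no match needed
All 4 characters matched => is a subsequence

1


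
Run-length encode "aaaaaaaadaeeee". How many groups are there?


Input: aaaaaaaadaeeee
Scanning for consecutive runs:
  Group 1: 'a' x 8 (positions 0-7)
  Group 2: 'd' x 1 (positions 8-8)
  Group 3: 'a' x 1 (positions 9-9)
  Group 4: 'e' x 4 (positions 10-13)
Total groups: 4

4


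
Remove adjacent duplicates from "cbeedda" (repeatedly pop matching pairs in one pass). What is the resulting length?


Input: cbeedda
Stack-based adjacent duplicate removal:
  Read 'c': push. Stack: c
  Read 'b': push. Stack: cb
  Read 'e': push. Stack: cbe
  Read 'e': matches stack top 'e' => pop. Stack: cb
  Read 'd': push. Stack: cbd
  Read 'd': matches stack top 'd' => pop. Stack: cb
  Read 'a': push. Stack: cba
Final stack: "cba" (length 3)

3


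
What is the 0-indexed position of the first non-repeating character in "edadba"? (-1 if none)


Input: edadba
Character frequencies:
  'a': 2
  'b': 1
  'd': 2
  'e': 1
Scanning left to right for freq == 1:
  Position 0 ('e'): unique! => answer = 0

0


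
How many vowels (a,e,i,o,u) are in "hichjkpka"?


Input: hichjkpka
Checking each character:
  'h' at position 0: consonant
  'i' at position 1: vowel (running total: 1)
  'c' at position 2: consonant
  'h' at position 3: consonant
  'j' at position 4: consonant
  'k' at position 5: consonant
  'p' at position 6: consonant
  'k' at position 7: consonant
  'a' at position 8: vowel (running total: 2)
Total vowels: 2

2


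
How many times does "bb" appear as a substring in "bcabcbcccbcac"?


Searching for "bb" in "bcabcbcccbcac"
Scanning each position:
  Position 0: "bc" => no
  Position 1: "ca" => no
  Position 2: "ab" => no
  Position 3: "bc" => no
  Position 4: "cb" => no
  Position 5: "bc" => no
  Position 6: "cc" => no
  Position 7: "cc" => no
  Position 8: "cb" => no
  Position 9: "bc" => no
  Position 10: "ca" => no
  Position 11: "ac" => no
Total occurrences: 0

0


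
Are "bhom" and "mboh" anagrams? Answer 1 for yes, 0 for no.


Strings: "bhom", "mboh"
Sorted first:  bhmo
Sorted second: bhmo
Sorted forms match => anagrams

1


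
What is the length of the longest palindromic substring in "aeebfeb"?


Input: "aeebfeb"
Checking substrings for palindromes:
  [1:3] "ee" (len 2) => palindrome
Longest palindromic substring: "ee" with length 2

2


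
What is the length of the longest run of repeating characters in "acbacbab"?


Input: "acbacbab"
Scanning for longest run:
  Position 1 ('c'): new char, reset run to 1
  Position 2 ('b'): new char, reset run to 1
  Position 3 ('a'): new char, reset run to 1
  Position 4 ('c'): new char, reset run to 1
  Position 5 ('b'): new char, reset run to 1
  Position 6 ('a'): new char, reset run to 1
  Position 7 ('b'): new char, reset run to 1
Longest run: 'a' with length 1

1


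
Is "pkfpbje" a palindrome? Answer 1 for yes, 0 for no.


Input: pkfpbje
Reversed: ejbpfkp
  Compare pos 0 ('p') with pos 6 ('e'): MISMATCH
  Compare pos 1 ('k') with pos 5 ('j'): MISMATCH
  Compare pos 2 ('f') with pos 4 ('b'): MISMATCH
Result: not a palindrome

0


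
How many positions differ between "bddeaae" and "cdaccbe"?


Comparing "bddeaae" and "cdaccbe" position by position:
  Position 0: 'b' vs 'c' => DIFFER
  Position 1: 'd' vs 'd' => same
  Position 2: 'd' vs 'a' => DIFFER
  Position 3: 'e' vs 'c' => DIFFER
  Position 4: 'a' vs 'c' => DIFFER
  Position 5: 'a' vs 'b' => DIFFER
  Position 6: 'e' vs 'e' => same
Positions that differ: 5

5


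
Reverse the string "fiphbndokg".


Input: fiphbndokg
Reading characters right to left:
  Position 9: 'g'
  Position 8: 'k'
  Position 7: 'o'
  Position 6: 'd'
  Position 5: 'n'
  Position 4: 'b'
  Position 3: 'h'
  Position 2: 'p'
  Position 1: 'i'
  Position 0: 'f'
Reversed: gkodnbhpif

gkodnbhpif


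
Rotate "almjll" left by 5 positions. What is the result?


Input: "almjll", rotate left by 5
First 5 characters: "almjl"
Remaining characters: "l"
Concatenate remaining + first: "l" + "almjl" = "lalmjl"

lalmjl


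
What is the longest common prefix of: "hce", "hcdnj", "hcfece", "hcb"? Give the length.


Words: hce, hcdnj, hcfece, hcb
  Position 0: all 'h' => match
  Position 1: all 'c' => match
  Position 2: ('e', 'd', 'f', 'b') => mismatch, stop
LCP = "hc" (length 2)

2


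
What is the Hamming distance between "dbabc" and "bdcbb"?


Comparing "dbabc" and "bdcbb" position by position:
  Position 0: 'd' vs 'b' => differ
  Position 1: 'b' vs 'd' => differ
  Position 2: 'a' vs 'c' => differ
  Position 3: 'b' vs 'b' => same
  Position 4: 'c' vs 'b' => differ
Total differences (Hamming distance): 4

4


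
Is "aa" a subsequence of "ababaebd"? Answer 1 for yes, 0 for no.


Check if "aa" is a subsequence of "ababaebd"
Greedy scan:
  Position 0 ('a'): matches sub[0] = 'a'
  Position 1 ('b'): no match needed
  Position 2 ('a'): matches sub[1] = 'a'
  Position 3 ('b'): no match needed
  Position 4 ('a'): no match needed
  Position 5 ('e'): no match needed
  Position 6 ('b'): no match needed
  Position 7 ('d'): no match needed
All 2 characters matched => is a subsequence

1


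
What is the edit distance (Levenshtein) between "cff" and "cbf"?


Computing edit distance: "cff" -> "cbf"
DP table:
           c    b    f
      0    1    2    3
  c   1    0    1    2
  f   2    1    1    1
  f   3    2    2    1
Edit distance = dp[3][3] = 1

1


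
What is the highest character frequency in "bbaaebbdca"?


Input: bbaaebbdca
Character counts:
  'a': 3
  'b': 4
  'c': 1
  'd': 1
  'e': 1
Maximum frequency: 4

4


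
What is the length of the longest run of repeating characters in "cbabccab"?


Input: "cbabccab"
Scanning for longest run:
  Position 1 ('b'): new char, reset run to 1
  Position 2 ('a'): new char, reset run to 1
  Position 3 ('b'): new char, reset run to 1
  Position 4 ('c'): new char, reset run to 1
  Position 5 ('c'): continues run of 'c', length=2
  Position 6 ('a'): new char, reset run to 1
  Position 7 ('b'): new char, reset run to 1
Longest run: 'c' with length 2

2


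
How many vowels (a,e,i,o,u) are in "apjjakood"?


Input: apjjakood
Checking each character:
  'a' at position 0: vowel (running total: 1)
  'p' at position 1: consonant
  'j' at position 2: consonant
  'j' at position 3: consonant
  'a' at position 4: vowel (running total: 2)
  'k' at position 5: consonant
  'o' at position 6: vowel (running total: 3)
  'o' at position 7: vowel (running total: 4)
  'd' at position 8: consonant
Total vowels: 4

4


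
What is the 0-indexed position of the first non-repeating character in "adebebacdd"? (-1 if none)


Input: adebebacdd
Character frequencies:
  'a': 2
  'b': 2
  'c': 1
  'd': 3
  'e': 2
Scanning left to right for freq == 1:
  Position 0 ('a'): freq=2, skip
  Position 1 ('d'): freq=3, skip
  Position 2 ('e'): freq=2, skip
  Position 3 ('b'): freq=2, skip
  Position 4 ('e'): freq=2, skip
  Position 5 ('b'): freq=2, skip
  Position 6 ('a'): freq=2, skip
  Position 7 ('c'): unique! => answer = 7

7


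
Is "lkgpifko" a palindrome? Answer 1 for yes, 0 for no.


Input: lkgpifko
Reversed: okfipgkl
  Compare pos 0 ('l') with pos 7 ('o'): MISMATCH
  Compare pos 1 ('k') with pos 6 ('k'): match
  Compare pos 2 ('g') with pos 5 ('f'): MISMATCH
  Compare pos 3 ('p') with pos 4 ('i'): MISMATCH
Result: not a palindrome

0


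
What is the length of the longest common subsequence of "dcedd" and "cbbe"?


LCS of "dcedd" and "cbbe"
DP table:
           c    b    b    e
      0    0    0    0    0
  d   0    0    0    0    0
  c   0    1    1    1    1
  e   0    1    1    1    2
  d   0    1    1    1    2
  d   0    1    1    1    2
LCS length = dp[5][4] = 2

2


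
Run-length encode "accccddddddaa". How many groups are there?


Input: accccddddddaa
Scanning for consecutive runs:
  Group 1: 'a' x 1 (positions 0-0)
  Group 2: 'c' x 4 (positions 1-4)
  Group 3: 'd' x 6 (positions 5-10)
  Group 4: 'a' x 2 (positions 11-12)
Total groups: 4

4


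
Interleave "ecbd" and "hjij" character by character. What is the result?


Interleaving "ecbd" and "hjij":
  Position 0: 'e' from first, 'h' from second => "eh"
  Position 1: 'c' from first, 'j' from second => "cj"
  Position 2: 'b' from first, 'i' from second => "bi"
  Position 3: 'd' from first, 'j' from second => "dj"
Result: ehcjbidj

ehcjbidj


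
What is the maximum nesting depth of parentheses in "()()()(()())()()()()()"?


Input: "()()()(()())()()()()()"
Tracking depth:
  Position 0 '(': depth becomes 1
  Position 1 ')': depth becomes 0
  Position 2 '(': depth becomes 1
  Position 3 ')': depth becomes 0
  Position 4 '(': depth becomes 1
  Position 5 ')': depth becomes 0
  Position 6 '(': depth becomes 1
  Position 7 '(': depth becomes 2
  Position 8 ')': depth becomes 1
  Position 9 '(': depth becomes 2
  Position 10 ')': depth becomes 1
  Position 11 ')': depth becomes 0
  Position 12 '(': depth becomes 1
  Position 13 ')': depth becomes 0
  Position 14 '(': depth becomes 1
  Position 15 ')': depth becomes 0
  Position 16 '(': depth becomes 1
  Position 17 ')': depth becomes 0
  Position 18 '(': depth becomes 1
  Position 19 ')': depth becomes 0
  Position 20 '(': depth becomes 1
  Position 21 ')': depth becomes 0
Maximum depth reached: 2

2


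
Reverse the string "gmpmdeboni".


Input: gmpmdeboni
Reading characters right to left:
  Position 9: 'i'
  Position 8: 'n'
  Position 7: 'o'
  Position 6: 'b'
  Position 5: 'e'
  Position 4: 'd'
  Position 3: 'm'
  Position 2: 'p'
  Position 1: 'm'
  Position 0: 'g'
Reversed: inobedmpmg

inobedmpmg


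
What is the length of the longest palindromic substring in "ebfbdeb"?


Input: "ebfbdeb"
Checking substrings for palindromes:
  [1:4] "bfb" (len 3) => palindrome
Longest palindromic substring: "bfb" with length 3

3


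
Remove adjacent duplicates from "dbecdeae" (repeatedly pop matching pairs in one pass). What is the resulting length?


Input: dbecdeae
Stack-based adjacent duplicate removal:
  Read 'd': push. Stack: d
  Read 'b': push. Stack: db
  Read 'e': push. Stack: dbe
  Read 'c': push. Stack: dbec
  Read 'd': push. Stack: dbecd
  Read 'e': push. Stack: dbecde
  Read 'a': push. Stack: dbecdea
  Read 'e': push. Stack: dbecdeae
Final stack: "dbecdeae" (length 8)

8
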